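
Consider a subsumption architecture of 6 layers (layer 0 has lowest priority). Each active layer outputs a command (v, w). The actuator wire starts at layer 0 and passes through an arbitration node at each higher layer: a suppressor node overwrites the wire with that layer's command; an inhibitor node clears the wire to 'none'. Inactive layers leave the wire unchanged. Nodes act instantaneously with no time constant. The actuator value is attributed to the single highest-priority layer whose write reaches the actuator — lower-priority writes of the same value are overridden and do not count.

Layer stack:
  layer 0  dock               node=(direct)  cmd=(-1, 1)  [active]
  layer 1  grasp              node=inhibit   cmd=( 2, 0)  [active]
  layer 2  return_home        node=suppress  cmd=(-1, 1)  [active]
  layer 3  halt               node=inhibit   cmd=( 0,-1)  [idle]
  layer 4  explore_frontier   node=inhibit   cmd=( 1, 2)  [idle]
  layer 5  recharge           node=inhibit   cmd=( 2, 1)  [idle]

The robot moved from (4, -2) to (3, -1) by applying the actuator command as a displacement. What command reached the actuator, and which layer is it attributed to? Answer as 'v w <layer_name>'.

-1 1 return_home

displacement = (3, -1) − (4, -2) = (-1, 1)
L0 dock: active, feeds wire = (-1, 1)
L1 grasp: active, inhibitor → wire = none
L2 return_home: active, suppressor → wire = (-1, 1)
L3 halt: idle → wire stays (-1, 1)
L4 explore_frontier: idle → wire stays (-1, 1)
L5 recharge: idle → wire stays (-1, 1)
actuator = (-1, 1) — from layer 2 (return_home)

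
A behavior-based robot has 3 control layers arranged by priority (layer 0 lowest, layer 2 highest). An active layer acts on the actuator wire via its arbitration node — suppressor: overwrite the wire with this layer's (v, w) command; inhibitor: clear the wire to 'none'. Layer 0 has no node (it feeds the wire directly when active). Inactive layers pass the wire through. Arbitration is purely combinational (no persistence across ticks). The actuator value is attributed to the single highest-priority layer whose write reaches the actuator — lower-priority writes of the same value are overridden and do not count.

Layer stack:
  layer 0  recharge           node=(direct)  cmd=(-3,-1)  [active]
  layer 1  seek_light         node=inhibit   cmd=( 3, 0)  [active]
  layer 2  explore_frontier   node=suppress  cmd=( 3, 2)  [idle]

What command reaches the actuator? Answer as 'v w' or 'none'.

[0] recharge on; wire := (-3, -1)
[1] seek_light on (inhibit); wire := none
[2] explore_frontier off; pass none
output none

none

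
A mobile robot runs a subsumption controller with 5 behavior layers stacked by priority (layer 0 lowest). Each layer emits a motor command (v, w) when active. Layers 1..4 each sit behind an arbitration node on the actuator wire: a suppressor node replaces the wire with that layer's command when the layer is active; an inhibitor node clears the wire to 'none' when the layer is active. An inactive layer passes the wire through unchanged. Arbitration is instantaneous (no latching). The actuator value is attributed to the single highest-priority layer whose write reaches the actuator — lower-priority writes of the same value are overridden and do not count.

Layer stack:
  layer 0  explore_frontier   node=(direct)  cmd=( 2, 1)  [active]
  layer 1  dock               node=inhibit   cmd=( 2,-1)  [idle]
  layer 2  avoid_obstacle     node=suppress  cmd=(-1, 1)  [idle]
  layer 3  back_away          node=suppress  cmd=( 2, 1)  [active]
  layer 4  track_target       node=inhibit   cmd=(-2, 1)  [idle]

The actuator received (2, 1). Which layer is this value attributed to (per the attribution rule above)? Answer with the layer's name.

layer 0 (explore_frontier) active — direct: (2, 1)
layer 1 (dock) idle — unchanged: (2, 1)
layer 2 (avoid_obstacle) idle — unchanged: (2, 1)
layer 3 (back_away) active — suppresses: (2, 1)
layer 4 (track_target) idle — unchanged: (2, 1)
→ actuator (2, 1)
last writer: layer 3 = back_away

back_away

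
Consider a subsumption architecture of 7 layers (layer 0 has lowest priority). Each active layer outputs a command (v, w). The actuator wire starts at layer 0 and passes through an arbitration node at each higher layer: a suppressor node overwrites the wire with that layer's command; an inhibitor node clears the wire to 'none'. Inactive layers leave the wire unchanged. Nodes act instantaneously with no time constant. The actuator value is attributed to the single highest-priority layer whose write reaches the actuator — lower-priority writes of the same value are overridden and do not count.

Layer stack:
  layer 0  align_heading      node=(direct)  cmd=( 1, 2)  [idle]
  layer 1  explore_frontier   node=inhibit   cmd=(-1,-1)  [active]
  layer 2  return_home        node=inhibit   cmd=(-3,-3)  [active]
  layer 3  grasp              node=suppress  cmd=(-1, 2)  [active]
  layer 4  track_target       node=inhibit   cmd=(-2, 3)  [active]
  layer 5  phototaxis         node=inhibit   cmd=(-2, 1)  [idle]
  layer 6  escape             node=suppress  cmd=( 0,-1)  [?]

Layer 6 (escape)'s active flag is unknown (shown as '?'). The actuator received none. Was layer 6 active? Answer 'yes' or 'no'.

If layer 6 is active=yes:
  actuator would be (0, -1)
If layer 6 is active=no:
  actuator would be none
Observed none, so layer 6 was idle.

no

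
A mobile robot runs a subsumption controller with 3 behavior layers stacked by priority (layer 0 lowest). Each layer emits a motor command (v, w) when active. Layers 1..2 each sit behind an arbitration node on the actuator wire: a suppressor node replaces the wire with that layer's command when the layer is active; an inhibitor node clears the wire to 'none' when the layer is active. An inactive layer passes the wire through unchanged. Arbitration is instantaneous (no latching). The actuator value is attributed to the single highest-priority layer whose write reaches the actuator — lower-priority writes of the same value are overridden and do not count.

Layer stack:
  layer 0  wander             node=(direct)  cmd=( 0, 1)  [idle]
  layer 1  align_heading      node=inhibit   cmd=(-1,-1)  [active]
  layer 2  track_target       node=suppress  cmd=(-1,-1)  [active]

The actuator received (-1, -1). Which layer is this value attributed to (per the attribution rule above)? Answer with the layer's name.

track_target

layer 0 (wander) idle — none
layer 1 (align_heading) active — inhibits: none
layer 2 (track_target) active — suppresses: (-1, -1)
→ actuator (-1, -1)
last writer: layer 2 = track_target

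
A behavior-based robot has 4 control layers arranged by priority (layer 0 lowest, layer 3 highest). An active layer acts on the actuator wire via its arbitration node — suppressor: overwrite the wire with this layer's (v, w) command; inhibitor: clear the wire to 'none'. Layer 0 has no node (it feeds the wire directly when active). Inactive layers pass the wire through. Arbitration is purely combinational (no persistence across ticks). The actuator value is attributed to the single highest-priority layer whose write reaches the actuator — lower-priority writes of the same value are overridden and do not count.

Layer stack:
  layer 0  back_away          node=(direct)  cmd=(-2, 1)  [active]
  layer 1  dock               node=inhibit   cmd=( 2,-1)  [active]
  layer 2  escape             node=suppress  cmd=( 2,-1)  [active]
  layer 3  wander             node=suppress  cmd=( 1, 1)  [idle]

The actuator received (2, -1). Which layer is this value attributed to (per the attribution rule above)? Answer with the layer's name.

layer 0 (back_away) active — direct: (-2, 1)
layer 1 (dock) active — inhibits: none
layer 2 (escape) active — suppresses: (2, -1)
layer 3 (wander) idle — unchanged: (2, -1)
→ actuator (2, -1)
last writer: layer 2 = escape

escape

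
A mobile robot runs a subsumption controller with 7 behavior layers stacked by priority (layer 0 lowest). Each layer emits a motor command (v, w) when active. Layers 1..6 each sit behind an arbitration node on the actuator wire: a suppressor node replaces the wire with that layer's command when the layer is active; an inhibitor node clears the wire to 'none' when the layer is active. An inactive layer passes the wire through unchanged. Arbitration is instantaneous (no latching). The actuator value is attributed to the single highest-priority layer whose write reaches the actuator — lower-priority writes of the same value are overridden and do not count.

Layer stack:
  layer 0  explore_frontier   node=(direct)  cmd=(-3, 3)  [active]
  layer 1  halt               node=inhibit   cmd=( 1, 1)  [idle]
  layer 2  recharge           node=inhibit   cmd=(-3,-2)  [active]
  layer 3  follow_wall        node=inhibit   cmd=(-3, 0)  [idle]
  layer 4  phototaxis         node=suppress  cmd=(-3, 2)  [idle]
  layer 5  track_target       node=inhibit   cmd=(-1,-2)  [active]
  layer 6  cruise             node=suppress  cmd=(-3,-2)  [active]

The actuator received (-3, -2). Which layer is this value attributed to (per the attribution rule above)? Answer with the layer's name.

[0] explore_frontier on; wire := (-3, 3)
[1] halt off; pass (-3, 3)
[2] recharge on (inhibit); wire := none
[3] follow_wall off; pass none
[4] phototaxis off; pass none
[5] track_target on (inhibit); wire := none
[6] cruise on (suppress); wire := (-3, -2)
output (-3, -2)
last writer: layer 6 = cruise

cruise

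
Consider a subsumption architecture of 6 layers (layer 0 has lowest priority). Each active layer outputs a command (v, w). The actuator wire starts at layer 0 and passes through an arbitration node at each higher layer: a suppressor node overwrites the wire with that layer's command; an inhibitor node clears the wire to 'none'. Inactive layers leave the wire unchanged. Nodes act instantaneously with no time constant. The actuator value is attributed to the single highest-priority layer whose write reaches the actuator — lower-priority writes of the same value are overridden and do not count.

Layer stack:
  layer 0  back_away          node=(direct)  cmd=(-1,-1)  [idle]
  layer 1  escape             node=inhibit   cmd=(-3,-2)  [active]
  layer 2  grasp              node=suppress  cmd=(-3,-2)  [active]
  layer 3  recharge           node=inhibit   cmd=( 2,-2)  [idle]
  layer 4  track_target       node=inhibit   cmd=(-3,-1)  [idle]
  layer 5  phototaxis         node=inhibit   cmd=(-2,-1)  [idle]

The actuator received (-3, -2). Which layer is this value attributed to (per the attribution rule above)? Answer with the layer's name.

grasp

L0 back_away: idle → wire = none
L1 escape: active, inhibitor → wire = none
L2 grasp: active, suppressor → wire = (-3, -2)
L3 recharge: idle → wire stays (-3, -2)
L4 track_target: idle → wire stays (-3, -2)
L5 phototaxis: idle → wire stays (-3, -2)
actuator = (-3, -2)
last writer: layer 2 = grasp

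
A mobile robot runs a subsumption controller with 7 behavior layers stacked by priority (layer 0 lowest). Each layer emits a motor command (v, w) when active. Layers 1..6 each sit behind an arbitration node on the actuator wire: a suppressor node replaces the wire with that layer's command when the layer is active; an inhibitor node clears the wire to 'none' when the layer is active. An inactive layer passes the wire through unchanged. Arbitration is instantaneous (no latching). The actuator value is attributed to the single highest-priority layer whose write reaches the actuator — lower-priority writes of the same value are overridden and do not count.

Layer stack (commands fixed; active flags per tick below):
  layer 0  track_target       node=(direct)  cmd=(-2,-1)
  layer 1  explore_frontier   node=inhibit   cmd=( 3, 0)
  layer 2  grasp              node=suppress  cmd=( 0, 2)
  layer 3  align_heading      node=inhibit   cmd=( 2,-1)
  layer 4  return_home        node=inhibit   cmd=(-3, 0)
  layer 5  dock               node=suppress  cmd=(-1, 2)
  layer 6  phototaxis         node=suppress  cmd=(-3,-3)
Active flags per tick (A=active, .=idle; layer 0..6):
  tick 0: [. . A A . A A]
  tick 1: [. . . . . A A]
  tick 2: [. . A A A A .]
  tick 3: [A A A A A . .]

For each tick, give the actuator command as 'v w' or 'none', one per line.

-3 -3
-3 -3
-1 2
none

tick 0:
  layer 0 (track_target) idle — none
  layer 1 (explore_frontier) idle — unchanged: none
  layer 2 (grasp) active — suppresses: (0, 2)
  layer 3 (align_heading) active — inhibits: none
  layer 4 (return_home) idle — unchanged: none
  layer 5 (dock) active — suppresses: (-1, 2)
  layer 6 (phototaxis) active — suppresses: (-3, -3)
  → actuator (-3, -3)
tick 1:
  layer 0 (track_target) idle — none
  layer 1 (explore_frontier) idle — unchanged: none
  layer 2 (grasp) idle — unchanged: none
  layer 3 (align_heading) idle — unchanged: none
  layer 4 (return_home) idle — unchanged: none
  layer 5 (dock) active — suppresses: (-1, 2)
  layer 6 (phototaxis) active — suppresses: (-3, -3)
  → actuator (-3, -3)
tick 2:
  layer 0 (track_target) idle — none
  layer 1 (explore_frontier) idle — unchanged: none
  layer 2 (grasp) active — suppresses: (0, 2)
  layer 3 (align_heading) active — inhibits: none
  layer 4 (return_home) active — inhibits: none
  layer 5 (dock) active — suppresses: (-1, 2)
  layer 6 (phototaxis) idle — unchanged: (-1, 2)
  → actuator (-1, 2)
tick 3:
  layer 0 (track_target) active — direct: (-2, -1)
  layer 1 (explore_frontier) active — inhibits: none
  layer 2 (grasp) active — suppresses: (0, 2)
  layer 3 (align_heading) active — inhibits: none
  layer 4 (return_home) active — inhibits: none
  layer 5 (dock) idle — unchanged: none
  layer 6 (phototaxis) idle — unchanged: none
  → actuator none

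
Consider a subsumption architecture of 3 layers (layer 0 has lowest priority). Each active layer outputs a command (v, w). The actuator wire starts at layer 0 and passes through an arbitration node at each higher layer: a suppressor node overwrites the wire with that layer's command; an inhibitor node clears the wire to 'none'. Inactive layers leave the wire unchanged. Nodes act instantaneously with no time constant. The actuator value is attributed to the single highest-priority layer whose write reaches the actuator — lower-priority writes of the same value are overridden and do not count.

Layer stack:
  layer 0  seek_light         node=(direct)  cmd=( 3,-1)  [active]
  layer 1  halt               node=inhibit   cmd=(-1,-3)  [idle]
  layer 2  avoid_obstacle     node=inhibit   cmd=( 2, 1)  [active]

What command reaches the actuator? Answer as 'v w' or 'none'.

layer 0 (seek_light) active — direct: (3, -1)
layer 1 (halt) idle — unchanged: (3, -1)
layer 2 (avoid_obstacle) active — inhibits: none
→ actuator none

none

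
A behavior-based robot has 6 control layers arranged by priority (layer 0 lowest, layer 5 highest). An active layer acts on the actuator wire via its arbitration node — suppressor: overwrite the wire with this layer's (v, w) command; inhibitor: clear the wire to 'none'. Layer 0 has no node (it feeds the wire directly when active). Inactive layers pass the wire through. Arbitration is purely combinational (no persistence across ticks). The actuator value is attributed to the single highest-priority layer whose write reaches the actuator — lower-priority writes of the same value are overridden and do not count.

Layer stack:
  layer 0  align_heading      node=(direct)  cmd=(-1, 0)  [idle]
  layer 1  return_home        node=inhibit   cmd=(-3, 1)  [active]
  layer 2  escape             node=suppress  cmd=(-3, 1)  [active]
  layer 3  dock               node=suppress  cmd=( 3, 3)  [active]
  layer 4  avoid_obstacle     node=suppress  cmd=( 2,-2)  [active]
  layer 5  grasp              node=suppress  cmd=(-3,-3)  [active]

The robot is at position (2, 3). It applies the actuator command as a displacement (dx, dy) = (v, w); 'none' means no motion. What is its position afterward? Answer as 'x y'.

-1 0

L0 align_heading: idle → wire = none
L1 return_home: active, inhibitor → wire = none
L2 escape: active, suppressor → wire = (-3, 1)
L3 dock: active, suppressor → wire = (3, 3)
L4 avoid_obstacle: active, suppressor → wire = (2, -2)
L5 grasp: active, suppressor → wire = (-3, -3)
actuator = (-3, -3)
position: (2, 3) + (-3, -3) = (-1, 0)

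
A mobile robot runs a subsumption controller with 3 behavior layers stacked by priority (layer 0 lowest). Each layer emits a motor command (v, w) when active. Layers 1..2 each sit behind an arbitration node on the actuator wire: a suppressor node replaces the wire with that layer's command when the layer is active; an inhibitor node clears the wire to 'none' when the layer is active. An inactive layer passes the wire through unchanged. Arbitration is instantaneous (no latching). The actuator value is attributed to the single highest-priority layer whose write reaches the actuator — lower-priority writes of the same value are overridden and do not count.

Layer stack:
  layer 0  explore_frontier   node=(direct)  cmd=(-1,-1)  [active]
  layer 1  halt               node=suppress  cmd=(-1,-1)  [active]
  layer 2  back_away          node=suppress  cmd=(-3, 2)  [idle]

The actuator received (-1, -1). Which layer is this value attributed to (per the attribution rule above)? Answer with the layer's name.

halt

[0] explore_frontier on; wire := (-1, -1)
[1] halt on (suppress); wire := (-1, -1)
[2] back_away off; pass (-1, -1)
output (-1, -1)
last writer: layer 1 = halt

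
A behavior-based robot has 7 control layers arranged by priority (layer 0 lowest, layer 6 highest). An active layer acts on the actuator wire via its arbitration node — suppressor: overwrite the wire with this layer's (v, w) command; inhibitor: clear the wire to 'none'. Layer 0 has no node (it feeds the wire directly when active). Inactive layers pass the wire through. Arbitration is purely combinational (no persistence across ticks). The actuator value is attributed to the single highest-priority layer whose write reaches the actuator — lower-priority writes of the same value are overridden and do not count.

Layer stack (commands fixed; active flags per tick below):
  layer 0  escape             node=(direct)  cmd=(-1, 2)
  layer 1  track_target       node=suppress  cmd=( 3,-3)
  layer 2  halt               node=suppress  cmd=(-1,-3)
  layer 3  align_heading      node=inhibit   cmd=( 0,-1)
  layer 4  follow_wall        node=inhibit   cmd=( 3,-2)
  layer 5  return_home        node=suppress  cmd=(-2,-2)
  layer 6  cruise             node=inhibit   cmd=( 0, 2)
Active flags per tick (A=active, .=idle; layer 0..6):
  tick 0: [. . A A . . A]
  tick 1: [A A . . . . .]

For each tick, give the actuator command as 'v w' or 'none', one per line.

none
3 -3

tick 0:
  [0] escape off; wire := none
  [1] track_target off; pass none
  [2] halt on (suppress); wire := (-1, -3)
  [3] align_heading on (inhibit); wire := none
  [4] follow_wall off; pass none
  [5] return_home off; pass none
  [6] cruise on (inhibit); wire := none
  output none
tick 1:
  [0] escape on; wire := (-1, 2)
  [1] track_target on (suppress); wire := (3, -3)
  [2] halt off; pass (3, -3)
  [3] align_heading off; pass (3, -3)
  [4] follow_wall off; pass (3, -3)
  [5] return_home off; pass (3, -3)
  [6] cruise off; pass (3, -3)
  output (3, -3)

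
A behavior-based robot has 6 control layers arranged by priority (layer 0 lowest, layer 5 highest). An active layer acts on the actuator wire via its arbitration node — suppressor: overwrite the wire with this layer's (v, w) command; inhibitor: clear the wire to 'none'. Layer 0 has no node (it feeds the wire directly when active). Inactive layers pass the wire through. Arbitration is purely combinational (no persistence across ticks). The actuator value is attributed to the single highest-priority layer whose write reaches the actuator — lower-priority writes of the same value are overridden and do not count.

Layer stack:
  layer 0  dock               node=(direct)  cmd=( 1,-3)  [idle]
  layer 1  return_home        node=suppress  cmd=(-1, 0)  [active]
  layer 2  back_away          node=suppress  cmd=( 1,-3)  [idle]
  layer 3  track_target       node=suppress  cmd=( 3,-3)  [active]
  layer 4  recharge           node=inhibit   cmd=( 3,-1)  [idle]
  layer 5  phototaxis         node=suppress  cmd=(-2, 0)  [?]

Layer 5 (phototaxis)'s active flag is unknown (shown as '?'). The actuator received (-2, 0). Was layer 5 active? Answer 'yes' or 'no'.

If layer 5 is active=yes:
  actuator would be (-2, 0)
If layer 5 is active=no:
  actuator would be (3, -3)
Observed (-2, 0), so layer 5 was active.

yes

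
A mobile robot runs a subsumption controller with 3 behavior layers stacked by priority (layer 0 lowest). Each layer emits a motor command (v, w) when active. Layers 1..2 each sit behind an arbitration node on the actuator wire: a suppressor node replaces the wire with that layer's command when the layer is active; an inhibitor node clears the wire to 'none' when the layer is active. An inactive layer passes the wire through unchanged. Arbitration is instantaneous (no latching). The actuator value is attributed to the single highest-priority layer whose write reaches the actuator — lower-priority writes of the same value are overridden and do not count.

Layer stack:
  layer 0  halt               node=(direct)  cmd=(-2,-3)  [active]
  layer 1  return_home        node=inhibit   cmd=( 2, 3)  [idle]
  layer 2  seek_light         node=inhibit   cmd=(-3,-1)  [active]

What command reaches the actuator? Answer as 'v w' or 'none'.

none

[0] halt on; wire := (-2, -3)
[1] return_home off; pass (-2, -3)
[2] seek_light on (inhibit); wire := none
output none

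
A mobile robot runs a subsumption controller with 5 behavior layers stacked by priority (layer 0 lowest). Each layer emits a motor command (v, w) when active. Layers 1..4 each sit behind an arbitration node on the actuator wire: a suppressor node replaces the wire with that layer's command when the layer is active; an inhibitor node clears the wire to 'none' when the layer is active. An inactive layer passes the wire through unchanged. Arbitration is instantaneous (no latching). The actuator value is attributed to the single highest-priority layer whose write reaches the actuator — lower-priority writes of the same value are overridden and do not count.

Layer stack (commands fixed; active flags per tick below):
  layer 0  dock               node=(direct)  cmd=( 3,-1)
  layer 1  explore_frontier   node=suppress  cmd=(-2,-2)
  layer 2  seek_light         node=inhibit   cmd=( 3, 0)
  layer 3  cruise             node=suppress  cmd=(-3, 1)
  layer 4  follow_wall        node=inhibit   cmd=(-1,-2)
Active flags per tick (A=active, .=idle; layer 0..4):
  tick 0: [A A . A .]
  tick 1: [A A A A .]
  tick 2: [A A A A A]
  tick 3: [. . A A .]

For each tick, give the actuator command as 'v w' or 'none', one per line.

tick 0:
  layer 0 (dock) active — direct: (3, -1)
  layer 1 (explore_frontier) active — suppresses: (-2, -2)
  layer 2 (seek_light) idle — unchanged: (-2, -2)
  layer 3 (cruise) active — suppresses: (-3, 1)
  layer 4 (follow_wall) idle — unchanged: (-3, 1)
  → actuator (-3, 1)
tick 1:
  layer 0 (dock) active — direct: (3, -1)
  layer 1 (explore_frontier) active — suppresses: (-2, -2)
  layer 2 (seek_light) active — inhibits: none
  layer 3 (cruise) active — suppresses: (-3, 1)
  layer 4 (follow_wall) idle — unchanged: (-3, 1)
  → actuator (-3, 1)
tick 2:
  layer 0 (dock) active — direct: (3, -1)
  layer 1 (explore_frontier) active — suppresses: (-2, -2)
  layer 2 (seek_light) active — inhibits: none
  layer 3 (cruise) active — suppresses: (-3, 1)
  layer 4 (follow_wall) active — inhibits: none
  → actuator none
tick 3:
  layer 0 (dock) idle — none
  layer 1 (explore_frontier) idle — unchanged: none
  layer 2 (seek_light) active — inhibits: none
  layer 3 (cruise) active — suppresses: (-3, 1)
  layer 4 (follow_wall) idle — unchanged: (-3, 1)
  → actuator (-3, 1)

-3 1
-3 1
none
-3 1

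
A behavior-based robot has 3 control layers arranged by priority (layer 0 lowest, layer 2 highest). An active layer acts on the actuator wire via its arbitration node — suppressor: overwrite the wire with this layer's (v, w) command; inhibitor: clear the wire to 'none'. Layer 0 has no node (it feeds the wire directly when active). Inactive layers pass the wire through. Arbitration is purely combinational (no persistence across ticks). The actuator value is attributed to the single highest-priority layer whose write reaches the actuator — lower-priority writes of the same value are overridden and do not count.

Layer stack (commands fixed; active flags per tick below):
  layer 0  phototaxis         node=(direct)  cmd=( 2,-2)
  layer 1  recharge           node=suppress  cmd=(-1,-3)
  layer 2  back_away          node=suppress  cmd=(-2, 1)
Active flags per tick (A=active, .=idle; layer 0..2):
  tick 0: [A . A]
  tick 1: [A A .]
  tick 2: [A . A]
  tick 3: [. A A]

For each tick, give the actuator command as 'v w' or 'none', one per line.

-2 1
-1 -3
-2 1
-2 1

tick 0:
  layer 0 (phototaxis) active — direct: (2, -2)
  layer 1 (recharge) idle — unchanged: (2, -2)
  layer 2 (back_away) active — suppresses: (-2, 1)
  → actuator (-2, 1)
tick 1:
  layer 0 (phototaxis) active — direct: (2, -2)
  layer 1 (recharge) active — suppresses: (-1, -3)
  layer 2 (back_away) idle — unchanged: (-1, -3)
  → actuator (-1, -3)
tick 2:
  layer 0 (phototaxis) active — direct: (2, -2)
  layer 1 (recharge) idle — unchanged: (2, -2)
  layer 2 (back_away) active — suppresses: (-2, 1)
  → actuator (-2, 1)
tick 3:
  layer 0 (phototaxis) idle — none
  layer 1 (recharge) active — suppresses: (-1, -3)
  layer 2 (back_away) active — suppresses: (-2, 1)
  → actuator (-2, 1)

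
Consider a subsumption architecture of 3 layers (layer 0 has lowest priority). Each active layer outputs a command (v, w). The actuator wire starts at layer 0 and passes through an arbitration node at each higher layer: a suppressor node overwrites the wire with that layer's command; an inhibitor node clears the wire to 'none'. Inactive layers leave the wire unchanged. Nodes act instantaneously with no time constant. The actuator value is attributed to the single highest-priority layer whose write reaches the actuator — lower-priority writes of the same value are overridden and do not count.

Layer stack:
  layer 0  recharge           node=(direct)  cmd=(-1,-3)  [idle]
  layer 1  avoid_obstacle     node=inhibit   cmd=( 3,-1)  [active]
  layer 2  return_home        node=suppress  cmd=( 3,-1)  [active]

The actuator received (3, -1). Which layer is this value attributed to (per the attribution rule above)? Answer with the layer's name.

layer 0 (recharge) idle — none
layer 1 (avoid_obstacle) active — inhibits: none
layer 2 (return_home) active — suppresses: (3, -1)
→ actuator (3, -1)
last writer: layer 2 = return_home

return_home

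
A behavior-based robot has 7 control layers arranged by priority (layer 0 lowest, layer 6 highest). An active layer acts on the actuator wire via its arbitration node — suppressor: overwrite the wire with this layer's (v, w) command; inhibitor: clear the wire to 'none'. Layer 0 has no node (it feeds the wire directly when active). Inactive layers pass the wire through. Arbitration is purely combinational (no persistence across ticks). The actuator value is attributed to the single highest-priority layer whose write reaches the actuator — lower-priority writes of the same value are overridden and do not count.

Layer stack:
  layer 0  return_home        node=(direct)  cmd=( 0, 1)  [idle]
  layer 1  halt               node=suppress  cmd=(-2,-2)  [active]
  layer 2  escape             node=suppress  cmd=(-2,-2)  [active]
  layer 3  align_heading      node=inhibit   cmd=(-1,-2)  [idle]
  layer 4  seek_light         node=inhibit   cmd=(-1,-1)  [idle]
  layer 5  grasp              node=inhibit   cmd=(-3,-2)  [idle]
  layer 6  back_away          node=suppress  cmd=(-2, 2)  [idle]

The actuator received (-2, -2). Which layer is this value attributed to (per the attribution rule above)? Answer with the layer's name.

layer 0 (return_home) idle — none
layer 1 (halt) active — suppresses: (-2, -2)
layer 2 (escape) active — suppresses: (-2, -2)
layer 3 (align_heading) idle — unchanged: (-2, -2)
layer 4 (seek_light) idle — unchanged: (-2, -2)
layer 5 (grasp) idle — unchanged: (-2, -2)
layer 6 (back_away) idle — unchanged: (-2, -2)
→ actuator (-2, -2)
last writer: layer 2 = escape

escape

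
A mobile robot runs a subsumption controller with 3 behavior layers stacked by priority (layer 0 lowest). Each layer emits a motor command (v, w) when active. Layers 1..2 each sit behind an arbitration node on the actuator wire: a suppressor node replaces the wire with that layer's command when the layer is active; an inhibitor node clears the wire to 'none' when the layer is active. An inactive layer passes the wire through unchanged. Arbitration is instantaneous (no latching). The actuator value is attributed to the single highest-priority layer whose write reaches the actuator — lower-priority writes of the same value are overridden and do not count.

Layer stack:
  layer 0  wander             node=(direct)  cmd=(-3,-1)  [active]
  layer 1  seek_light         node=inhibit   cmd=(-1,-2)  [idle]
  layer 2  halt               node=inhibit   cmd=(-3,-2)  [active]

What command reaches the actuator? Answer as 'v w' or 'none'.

none

L0 wander: active, feeds wire = (-3, -1)
L1 seek_light: idle → wire stays (-3, -1)
L2 halt: active, inhibitor → wire = none
actuator = none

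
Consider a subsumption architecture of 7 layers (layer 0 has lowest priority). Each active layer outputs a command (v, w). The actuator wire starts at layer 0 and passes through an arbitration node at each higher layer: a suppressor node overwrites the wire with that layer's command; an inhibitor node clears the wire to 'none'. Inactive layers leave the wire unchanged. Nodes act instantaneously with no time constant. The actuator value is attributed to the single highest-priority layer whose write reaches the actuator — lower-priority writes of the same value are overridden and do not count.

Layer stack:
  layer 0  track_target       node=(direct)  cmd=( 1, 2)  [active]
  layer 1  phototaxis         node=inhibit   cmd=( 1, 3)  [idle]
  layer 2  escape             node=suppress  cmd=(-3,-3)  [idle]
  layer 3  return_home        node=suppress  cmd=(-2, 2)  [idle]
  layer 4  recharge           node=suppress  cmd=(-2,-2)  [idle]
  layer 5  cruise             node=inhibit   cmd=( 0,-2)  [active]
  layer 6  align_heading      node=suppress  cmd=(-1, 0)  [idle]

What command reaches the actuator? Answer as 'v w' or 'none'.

layer 0 (track_target) active — direct: (1, 2)
layer 1 (phototaxis) idle — unchanged: (1, 2)
layer 2 (escape) idle — unchanged: (1, 2)
layer 3 (return_home) idle — unchanged: (1, 2)
layer 4 (recharge) idle — unchanged: (1, 2)
layer 5 (cruise) active — inhibits: none
layer 6 (align_heading) idle — unchanged: none
→ actuator none

none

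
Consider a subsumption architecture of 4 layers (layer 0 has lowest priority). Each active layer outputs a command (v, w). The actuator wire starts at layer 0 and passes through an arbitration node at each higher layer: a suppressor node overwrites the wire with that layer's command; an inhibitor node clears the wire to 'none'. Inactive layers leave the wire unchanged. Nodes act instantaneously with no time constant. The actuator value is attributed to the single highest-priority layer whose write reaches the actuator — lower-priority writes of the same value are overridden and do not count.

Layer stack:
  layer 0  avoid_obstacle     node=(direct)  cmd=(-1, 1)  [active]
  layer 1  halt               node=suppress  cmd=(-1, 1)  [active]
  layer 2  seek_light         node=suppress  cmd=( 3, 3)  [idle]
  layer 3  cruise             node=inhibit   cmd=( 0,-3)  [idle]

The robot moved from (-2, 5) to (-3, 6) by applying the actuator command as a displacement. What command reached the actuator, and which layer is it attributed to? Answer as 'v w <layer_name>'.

-1 1 halt

displacement = (-3, 6) − (-2, 5) = (-1, 1)
L0 avoid_obstacle: active, feeds wire = (-1, 1)
L1 halt: active, suppressor → wire = (-1, 1)
L2 seek_light: idle → wire stays (-1, 1)
L3 cruise: idle → wire stays (-1, 1)
actuator = (-1, 1) — from layer 1 (halt)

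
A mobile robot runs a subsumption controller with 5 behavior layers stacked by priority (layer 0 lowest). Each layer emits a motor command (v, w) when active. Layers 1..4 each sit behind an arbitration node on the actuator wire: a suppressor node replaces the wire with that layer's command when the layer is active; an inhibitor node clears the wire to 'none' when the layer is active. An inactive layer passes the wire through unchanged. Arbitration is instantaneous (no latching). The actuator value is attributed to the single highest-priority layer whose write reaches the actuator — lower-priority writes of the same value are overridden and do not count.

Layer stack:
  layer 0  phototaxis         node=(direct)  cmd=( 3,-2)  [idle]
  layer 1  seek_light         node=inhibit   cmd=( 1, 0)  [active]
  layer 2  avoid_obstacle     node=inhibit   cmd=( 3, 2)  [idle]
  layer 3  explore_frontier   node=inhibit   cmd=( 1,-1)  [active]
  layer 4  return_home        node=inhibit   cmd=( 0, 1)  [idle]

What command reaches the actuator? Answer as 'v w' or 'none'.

L0 phototaxis: idle → wire = none
L1 seek_light: active, inhibitor → wire = none
L2 avoid_obstacle: idle → wire stays none
L3 explore_frontier: active, inhibitor → wire = none
L4 return_home: idle → wire stays none
actuator = none

none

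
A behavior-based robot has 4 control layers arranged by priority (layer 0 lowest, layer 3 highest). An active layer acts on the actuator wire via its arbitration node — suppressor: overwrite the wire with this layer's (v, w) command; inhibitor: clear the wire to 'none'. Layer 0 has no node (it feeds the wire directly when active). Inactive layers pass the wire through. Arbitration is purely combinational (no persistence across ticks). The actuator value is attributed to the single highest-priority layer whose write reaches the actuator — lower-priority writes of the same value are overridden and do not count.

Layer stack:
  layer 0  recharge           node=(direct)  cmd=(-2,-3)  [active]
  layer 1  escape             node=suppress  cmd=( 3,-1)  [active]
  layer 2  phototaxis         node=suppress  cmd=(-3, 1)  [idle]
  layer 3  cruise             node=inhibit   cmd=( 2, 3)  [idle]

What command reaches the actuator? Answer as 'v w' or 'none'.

layer 0 (recharge) active — direct: (-2, -3)
layer 1 (escape) active — suppresses: (3, -1)
layer 2 (phototaxis) idle — unchanged: (3, -1)
layer 3 (cruise) idle — unchanged: (3, -1)
→ actuator (3, -1)

3 -1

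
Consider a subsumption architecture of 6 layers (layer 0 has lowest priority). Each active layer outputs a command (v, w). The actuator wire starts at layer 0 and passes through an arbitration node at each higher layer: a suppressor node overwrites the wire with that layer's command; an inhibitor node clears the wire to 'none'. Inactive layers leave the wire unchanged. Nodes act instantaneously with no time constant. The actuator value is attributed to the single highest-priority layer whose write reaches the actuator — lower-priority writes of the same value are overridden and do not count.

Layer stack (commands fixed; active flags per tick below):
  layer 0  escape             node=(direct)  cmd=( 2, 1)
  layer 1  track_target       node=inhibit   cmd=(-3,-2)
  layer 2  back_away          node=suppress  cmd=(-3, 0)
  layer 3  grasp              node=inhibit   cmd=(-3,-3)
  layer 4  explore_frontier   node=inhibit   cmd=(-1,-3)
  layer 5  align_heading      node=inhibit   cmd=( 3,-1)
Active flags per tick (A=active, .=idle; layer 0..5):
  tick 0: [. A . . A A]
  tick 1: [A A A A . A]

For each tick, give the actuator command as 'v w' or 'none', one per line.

tick 0:
  layer 0 (escape) idle — none
  layer 1 (track_target) active — inhibits: none
  layer 2 (back_away) idle — unchanged: none
  layer 3 (grasp) idle — unchanged: none
  layer 4 (explore_frontier) active — inhibits: none
  layer 5 (align_heading) active — inhibits: none
  → actuator none
tick 1:
  layer 0 (escape) active — direct: (2, 1)
  layer 1 (track_target) active — inhibits: none
  layer 2 (back_away) active — suppresses: (-3, 0)
  layer 3 (grasp) active — inhibits: none
  layer 4 (explore_frontier) idle — unchanged: none
  layer 5 (align_heading) active — inhibits: none
  → actuator none

none
none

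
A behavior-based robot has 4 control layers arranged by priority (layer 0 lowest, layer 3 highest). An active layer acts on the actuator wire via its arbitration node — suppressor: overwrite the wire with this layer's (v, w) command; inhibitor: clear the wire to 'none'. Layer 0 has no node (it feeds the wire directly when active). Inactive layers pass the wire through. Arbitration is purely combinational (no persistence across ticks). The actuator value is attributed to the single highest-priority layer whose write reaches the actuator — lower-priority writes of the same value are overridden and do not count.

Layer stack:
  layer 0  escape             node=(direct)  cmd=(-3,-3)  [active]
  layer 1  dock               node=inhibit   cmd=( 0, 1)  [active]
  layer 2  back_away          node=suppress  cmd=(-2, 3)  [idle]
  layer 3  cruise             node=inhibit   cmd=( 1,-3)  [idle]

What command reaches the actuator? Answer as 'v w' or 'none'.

layer 0 (escape) active — direct: (-3, -3)
layer 1 (dock) active — inhibits: none
layer 2 (back_away) idle — unchanged: none
layer 3 (cruise) idle — unchanged: none
→ actuator none

none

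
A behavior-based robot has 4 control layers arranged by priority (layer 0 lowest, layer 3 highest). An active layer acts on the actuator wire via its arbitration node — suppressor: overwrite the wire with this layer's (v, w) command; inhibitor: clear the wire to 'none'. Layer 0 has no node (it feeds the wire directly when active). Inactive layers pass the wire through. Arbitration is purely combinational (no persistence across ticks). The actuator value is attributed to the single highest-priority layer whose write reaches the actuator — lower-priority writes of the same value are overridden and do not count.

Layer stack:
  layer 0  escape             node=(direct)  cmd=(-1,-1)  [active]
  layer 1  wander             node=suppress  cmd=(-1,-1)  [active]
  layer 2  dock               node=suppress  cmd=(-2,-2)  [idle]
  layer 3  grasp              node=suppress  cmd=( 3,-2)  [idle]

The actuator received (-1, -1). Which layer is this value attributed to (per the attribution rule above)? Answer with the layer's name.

L0 escape: active, feeds wire = (-1, -1)
L1 wander: active, suppressor → wire = (-1, -1)
L2 dock: idle → wire stays (-1, -1)
L3 grasp: idle → wire stays (-1, -1)
actuator = (-1, -1)
last writer: layer 1 = wander

wander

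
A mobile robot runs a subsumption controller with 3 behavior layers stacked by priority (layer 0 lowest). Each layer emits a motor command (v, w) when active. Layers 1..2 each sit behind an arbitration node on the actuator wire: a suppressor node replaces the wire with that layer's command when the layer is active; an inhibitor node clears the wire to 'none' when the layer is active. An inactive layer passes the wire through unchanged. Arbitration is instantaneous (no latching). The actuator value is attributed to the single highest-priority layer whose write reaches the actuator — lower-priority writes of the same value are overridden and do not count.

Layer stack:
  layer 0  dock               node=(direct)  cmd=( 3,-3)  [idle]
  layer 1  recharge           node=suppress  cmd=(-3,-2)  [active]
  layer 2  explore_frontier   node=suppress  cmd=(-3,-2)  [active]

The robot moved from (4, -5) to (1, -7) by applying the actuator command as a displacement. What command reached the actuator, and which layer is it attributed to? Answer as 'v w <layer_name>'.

displacement = (1, -7) − (4, -5) = (-3, -2)
[0] dock off; wire := none
[1] recharge on (suppress); wire := (-3, -2)
[2] explore_frontier on (suppress); wire := (-3, -2)
output (-3, -2) — from layer 2 (explore_frontier)

-3 -2 explore_frontier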